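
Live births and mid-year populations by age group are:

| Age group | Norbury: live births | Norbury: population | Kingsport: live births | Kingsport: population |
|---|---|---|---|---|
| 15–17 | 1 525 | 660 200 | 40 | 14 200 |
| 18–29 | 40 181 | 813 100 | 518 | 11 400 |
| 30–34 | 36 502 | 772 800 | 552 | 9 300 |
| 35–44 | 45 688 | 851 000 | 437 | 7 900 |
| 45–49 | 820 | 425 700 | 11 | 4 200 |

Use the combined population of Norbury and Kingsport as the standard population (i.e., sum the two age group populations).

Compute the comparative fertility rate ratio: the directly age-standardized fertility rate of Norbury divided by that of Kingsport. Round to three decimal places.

Age-specific rates per 1 000 for Norbury: 2.310, 49.417, 47.233, 53.687, 1.926.
For Kingsport: 2.817, 45.439, 59.355, 55.316, 2.619.
Combined standard total = 3 569 800; weights = 0.1889, 0.2310, 0.2191, 0.2406, 0.1204.
Norbury: 0.1889×2.310 + 0.2310×49.417 + 0.2191×47.233 + 0.2406×53.687 + 0.1204×1.926 = 35.3475 per 1 000.
Kingsport: 0.1889×2.817 + 0.2310×45.439 + 0.2191×59.355 + 0.2406×55.316 + 0.1204×2.619 = 37.6555 per 1 000.
Ratio = 35.3475 ÷ 37.6555 = 0.93871.

0.939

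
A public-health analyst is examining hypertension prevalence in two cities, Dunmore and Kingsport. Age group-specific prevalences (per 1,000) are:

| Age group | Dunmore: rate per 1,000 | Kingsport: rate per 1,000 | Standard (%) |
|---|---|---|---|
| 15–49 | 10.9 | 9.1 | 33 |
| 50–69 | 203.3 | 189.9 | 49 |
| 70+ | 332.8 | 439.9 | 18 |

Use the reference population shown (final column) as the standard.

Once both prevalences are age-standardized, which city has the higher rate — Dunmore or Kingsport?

Kingsport

Standard weights: 0.33, 0.49, 0.18.
Dunmore: 0.3300×10.9 + 0.4900×203.3 + 0.1800×332.8 = 163.1180 per 1,000.
Kingsport: 0.3300×9.1 + 0.4900×189.9 + 0.1800×439.9 = 175.2360 per 1,000.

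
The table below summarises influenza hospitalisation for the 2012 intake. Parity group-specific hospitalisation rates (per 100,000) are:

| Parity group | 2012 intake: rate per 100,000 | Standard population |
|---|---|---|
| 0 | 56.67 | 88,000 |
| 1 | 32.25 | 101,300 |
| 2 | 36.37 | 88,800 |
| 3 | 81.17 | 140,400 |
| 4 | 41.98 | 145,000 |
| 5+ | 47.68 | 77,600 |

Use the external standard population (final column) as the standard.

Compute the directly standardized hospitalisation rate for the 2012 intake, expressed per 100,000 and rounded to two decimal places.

Standard total = 641,100; weights = 0.1373, 0.1580, 0.1385, 0.2190, 0.2262, 0.1210.
Standardized rate: 0.1373×56.67 + 0.1580×32.25 + 0.1385×36.37 + 0.2190×81.17 + 0.2262×41.98 + 0.1210×47.68 = 50.9544 per 100,000.

50.95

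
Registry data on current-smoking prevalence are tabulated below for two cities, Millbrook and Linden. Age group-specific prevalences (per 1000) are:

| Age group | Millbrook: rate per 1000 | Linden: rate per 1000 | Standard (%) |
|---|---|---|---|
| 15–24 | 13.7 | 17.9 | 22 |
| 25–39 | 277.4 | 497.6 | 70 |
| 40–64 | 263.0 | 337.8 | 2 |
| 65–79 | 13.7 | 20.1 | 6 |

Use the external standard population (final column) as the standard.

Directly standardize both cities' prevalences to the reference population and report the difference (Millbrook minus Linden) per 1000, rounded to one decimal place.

Standard weights: 0.22, 0.70, 0.02, 0.06.
Millbrook: 0.2200×13.7 + 0.7000×277.4 + 0.0200×263.0 + 0.0600×13.7 = 203.2760 per 1000.
Linden: 0.2200×17.9 + 0.7000×497.6 + 0.0200×337.8 + 0.0600×20.1 = 360.2200 per 1000.
Difference = 203.2760 − 360.2200 = -156.9440.

-156.9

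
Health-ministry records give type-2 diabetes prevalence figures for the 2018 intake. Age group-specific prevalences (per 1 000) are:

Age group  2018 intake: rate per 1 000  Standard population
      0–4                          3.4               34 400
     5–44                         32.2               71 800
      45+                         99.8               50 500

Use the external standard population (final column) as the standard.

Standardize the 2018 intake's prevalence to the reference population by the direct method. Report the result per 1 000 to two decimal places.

Standard total = 156 700; weights = 0.2195, 0.4582, 0.3223.
Standardized rate: 0.2195×3.4 + 0.4582×32.2 + 0.3223×99.8 = 47.6632 per 1 000.

47.66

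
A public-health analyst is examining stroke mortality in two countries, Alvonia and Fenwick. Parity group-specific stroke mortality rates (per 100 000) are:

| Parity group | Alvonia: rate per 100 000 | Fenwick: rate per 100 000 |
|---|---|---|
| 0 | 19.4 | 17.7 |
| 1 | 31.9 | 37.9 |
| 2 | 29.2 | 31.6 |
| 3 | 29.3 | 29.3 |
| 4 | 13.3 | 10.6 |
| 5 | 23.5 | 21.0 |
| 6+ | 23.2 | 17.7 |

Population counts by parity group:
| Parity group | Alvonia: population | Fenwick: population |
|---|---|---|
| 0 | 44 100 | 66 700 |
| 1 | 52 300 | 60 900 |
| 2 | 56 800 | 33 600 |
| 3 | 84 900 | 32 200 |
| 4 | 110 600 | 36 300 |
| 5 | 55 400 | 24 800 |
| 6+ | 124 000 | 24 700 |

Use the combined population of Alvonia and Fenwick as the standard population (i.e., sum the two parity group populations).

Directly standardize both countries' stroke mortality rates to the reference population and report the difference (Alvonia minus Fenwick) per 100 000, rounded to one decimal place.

Combined standard total = 807 300; weights = 0.1372, 0.1402, 0.1120, 0.1451, 0.1820, 0.0993, 0.1842.
Alvonia: 0.1372×19.4 + 0.1402×31.9 + 0.1120×29.2 + 0.1451×29.3 + 0.1820×13.3 + 0.0993×23.5 + 0.1842×23.2 = 23.6834 per 100 000.
Fenwick: 0.1372×17.7 + 0.1402×37.9 + 0.1120×31.6 + 0.1451×29.3 + 0.1820×10.6 + 0.0993×21.0 + 0.1842×17.7 = 22.8074 per 100 000.
Difference = 23.6834 − 22.8074 = 0.8760.

0.9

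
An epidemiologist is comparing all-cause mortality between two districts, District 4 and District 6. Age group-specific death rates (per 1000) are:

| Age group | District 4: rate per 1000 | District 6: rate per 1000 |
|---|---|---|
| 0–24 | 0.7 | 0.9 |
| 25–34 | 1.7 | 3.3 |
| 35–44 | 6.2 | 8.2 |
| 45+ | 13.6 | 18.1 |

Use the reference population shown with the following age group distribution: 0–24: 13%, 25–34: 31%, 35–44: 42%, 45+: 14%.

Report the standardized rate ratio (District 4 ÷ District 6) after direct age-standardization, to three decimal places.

Standard weights: 0.13, 0.31, 0.42, 0.14.
District 4: 0.1300×0.7 + 0.3100×1.7 + 0.4200×6.2 + 0.1400×13.6 = 5.1260 per 1000.
District 6: 0.1300×0.9 + 0.3100×3.3 + 0.4200×8.2 + 0.1400×18.1 = 7.1180 per 1000.
Ratio = 5.1260 ÷ 7.1180 = 0.72015.

0.720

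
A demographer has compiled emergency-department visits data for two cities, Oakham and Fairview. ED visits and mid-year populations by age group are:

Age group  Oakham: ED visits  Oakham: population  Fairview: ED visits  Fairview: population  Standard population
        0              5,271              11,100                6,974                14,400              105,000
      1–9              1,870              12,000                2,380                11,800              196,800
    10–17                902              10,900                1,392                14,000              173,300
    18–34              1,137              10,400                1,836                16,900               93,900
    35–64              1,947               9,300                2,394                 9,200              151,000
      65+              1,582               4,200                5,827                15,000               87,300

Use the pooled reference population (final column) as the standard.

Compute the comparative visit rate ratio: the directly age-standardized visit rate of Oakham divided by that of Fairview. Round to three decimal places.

0.887

Age-specific rates per 1,000 for Oakham: 474.865, 155.833, 82.752, 109.327, 209.355, 376.667.
For Fairview: 484.306, 201.695, 99.429, 108.639, 260.217, 388.467.
Standard total = 807,300; weights = 0.1301, 0.2438, 0.2147, 0.1163, 0.1870, 0.1081.
Oakham: 0.1301×474.865 + 0.2438×155.833 + 0.2147×82.752 + 0.1163×109.327 + 0.1870×209.355 + 0.1081×376.667 = 210.1216 per 1,000.
Fairview: 0.1301×484.306 + 0.2438×201.695 + 0.2147×99.429 + 0.1163×108.639 + 0.1870×260.217 + 0.1081×388.467 = 236.8188 per 1,000.
Ratio = 210.1216 ÷ 236.8188 = 0.88727.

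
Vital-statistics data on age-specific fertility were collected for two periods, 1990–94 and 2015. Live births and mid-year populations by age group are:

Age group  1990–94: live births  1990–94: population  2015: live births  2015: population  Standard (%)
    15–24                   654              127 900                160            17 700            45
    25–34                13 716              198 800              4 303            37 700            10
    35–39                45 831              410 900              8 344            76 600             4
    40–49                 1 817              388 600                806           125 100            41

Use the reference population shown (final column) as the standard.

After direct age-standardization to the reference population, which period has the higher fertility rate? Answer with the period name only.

Age-specific rates per 1 000 for 1990–94: 5.113, 68.994, 111.538, 4.676.
For 2015: 9.040, 114.138, 108.930, 6.443.
Standard weights: 0.45, 0.10, 0.04, 0.41.
1990–94: 0.4500×5.113 + 0.1000×68.994 + 0.0400×111.538 + 0.4100×4.676 = 15.5790 per 1 000.
2015: 0.4500×9.040 + 0.1000×114.138 + 0.0400×108.930 + 0.4100×6.443 = 22.4803 per 1 000.
The crude rates (55.07 vs 52.95) would put 1990–94 higher, but that reflects its age composition; once standardized to a common age structure, 2015 has the higher underlying rate.

2015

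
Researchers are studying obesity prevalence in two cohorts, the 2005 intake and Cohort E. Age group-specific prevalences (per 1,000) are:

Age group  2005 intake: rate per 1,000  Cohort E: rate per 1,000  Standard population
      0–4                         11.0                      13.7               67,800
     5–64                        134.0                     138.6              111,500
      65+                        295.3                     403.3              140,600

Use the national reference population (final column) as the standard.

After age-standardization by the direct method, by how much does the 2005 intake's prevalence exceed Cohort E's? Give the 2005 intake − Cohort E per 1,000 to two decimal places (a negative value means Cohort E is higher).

Standard total = 319,900; weights = 0.2119, 0.3485, 0.4395.
The 2005 intake: 0.2119×11.0 + 0.3485×134.0 + 0.4395×295.3 = 178.8246 per 1,000.
Cohort E: 0.2119×13.7 + 0.3485×138.6 + 0.4395×403.3 = 228.4675 per 1,000.
Difference = 178.8246 − 228.4675 = -49.6429.

-49.64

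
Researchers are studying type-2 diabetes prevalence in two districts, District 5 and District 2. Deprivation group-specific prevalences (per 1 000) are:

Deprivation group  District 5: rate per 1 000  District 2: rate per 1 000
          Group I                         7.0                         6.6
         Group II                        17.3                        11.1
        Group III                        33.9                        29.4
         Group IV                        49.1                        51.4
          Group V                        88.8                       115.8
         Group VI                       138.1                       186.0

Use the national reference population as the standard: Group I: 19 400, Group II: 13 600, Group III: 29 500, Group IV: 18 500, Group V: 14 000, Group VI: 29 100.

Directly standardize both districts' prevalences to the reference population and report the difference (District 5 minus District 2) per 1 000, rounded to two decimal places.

-12.81

Standard total = 124 100; weights = 0.1563, 0.1096, 0.2377, 0.1491, 0.1128, 0.2345.
District 5: 0.1563×7.0 + 0.1096×17.3 + 0.2377×33.9 + 0.1491×49.1 + 0.1128×88.8 + 0.2345×138.1 = 60.7687 per 1 000.
District 2: 0.1563×6.6 + 0.1096×11.1 + 0.2377×29.4 + 0.1491×51.4 + 0.1128×115.8 + 0.2345×186.0 = 73.5778 per 1 000.
Difference = 60.7687 − 73.5778 = -12.8091.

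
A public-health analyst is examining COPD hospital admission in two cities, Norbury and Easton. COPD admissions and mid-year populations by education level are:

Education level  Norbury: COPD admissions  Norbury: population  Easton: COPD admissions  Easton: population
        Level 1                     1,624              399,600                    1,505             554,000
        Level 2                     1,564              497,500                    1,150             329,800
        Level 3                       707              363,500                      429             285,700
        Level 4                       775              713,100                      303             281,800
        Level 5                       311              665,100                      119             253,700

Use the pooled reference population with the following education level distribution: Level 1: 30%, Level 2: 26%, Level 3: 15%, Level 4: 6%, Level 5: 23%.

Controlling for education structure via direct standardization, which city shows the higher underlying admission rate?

Norbury

Education-specific rates per 10,000 for Norbury: 40.64, 31.44, 19.45, 10.87, 4.68.
For Easton: 27.17, 34.87, 15.02, 10.75, 4.69.
Standard weights: 0.30, 0.26, 0.15, 0.06, 0.23.
Norbury: 0.3000×40.64 + 0.2600×31.44 + 0.1500×19.45 + 0.0600×10.87 + 0.2300×4.68 = 25.0109 per 10,000.
Easton: 0.3000×27.17 + 0.2600×34.87 + 0.1500×15.02 + 0.0600×10.75 + 0.2300×4.69 = 21.1923 per 10,000.
The crude rates (18.88 vs 20.56) would put Easton higher, but that reflects its education composition; once standardized to a common education structure, Norbury has the higher underlying rate.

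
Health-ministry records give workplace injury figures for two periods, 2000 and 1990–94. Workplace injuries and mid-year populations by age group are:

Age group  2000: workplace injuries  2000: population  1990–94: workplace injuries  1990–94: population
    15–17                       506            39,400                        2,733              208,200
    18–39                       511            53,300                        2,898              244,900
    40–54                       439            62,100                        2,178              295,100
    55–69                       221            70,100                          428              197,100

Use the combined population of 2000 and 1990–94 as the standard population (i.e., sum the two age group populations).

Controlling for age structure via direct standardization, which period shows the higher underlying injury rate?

Age-specific rates per 10,000 for 2000: 128.43, 95.87, 70.69, 31.53.
For 1990–94: 131.27, 118.33, 73.81, 21.71.
Combined standard total = 1,170,200; weights = 0.2116, 0.2548, 0.3052, 0.2283.
2000: 0.2116×128.43 + 0.2548×95.87 + 0.3052×70.69 + 0.2283×31.53 = 80.3817 per 10,000.
1990–94: 0.2116×131.27 + 0.2548×118.33 + 0.3052×73.81 + 0.2283×21.71 = 85.4168 per 10,000.

1990–94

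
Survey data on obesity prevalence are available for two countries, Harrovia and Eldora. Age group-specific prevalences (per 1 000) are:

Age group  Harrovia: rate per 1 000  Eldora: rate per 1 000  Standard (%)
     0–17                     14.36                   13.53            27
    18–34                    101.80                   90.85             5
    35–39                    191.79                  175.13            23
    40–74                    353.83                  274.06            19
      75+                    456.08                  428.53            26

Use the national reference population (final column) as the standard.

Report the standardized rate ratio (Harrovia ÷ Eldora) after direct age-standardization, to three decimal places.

1.127

Standard weights: 0.27, 0.05, 0.23, 0.19, 0.26.
Harrovia: 0.2700×14.36 + 0.0500×101.80 + 0.2300×191.79 + 0.1900×353.83 + 0.2600×456.08 = 238.8874 per 1 000.
Eldora: 0.2700×13.53 + 0.0500×90.85 + 0.2300×175.13 + 0.1900×274.06 + 0.2600×428.53 = 211.9647 per 1 000.
Ratio = 238.8874 ÷ 211.9647 = 1.12702.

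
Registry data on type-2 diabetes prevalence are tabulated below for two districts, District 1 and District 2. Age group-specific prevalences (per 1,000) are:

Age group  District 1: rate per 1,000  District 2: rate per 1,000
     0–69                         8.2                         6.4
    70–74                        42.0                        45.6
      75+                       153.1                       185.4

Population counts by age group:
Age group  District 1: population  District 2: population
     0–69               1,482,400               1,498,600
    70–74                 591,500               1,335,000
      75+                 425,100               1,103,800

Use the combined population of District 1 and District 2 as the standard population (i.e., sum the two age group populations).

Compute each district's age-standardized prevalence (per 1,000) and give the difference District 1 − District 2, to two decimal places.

-7.92

Combined standard total = 6,436,400; weights = 0.4631, 0.2993, 0.2375.
District 1: 0.4631×8.2 + 0.2993×42.0 + 0.2375×153.1 = 52.7363 per 1,000.
District 2: 0.4631×6.4 + 0.2993×45.6 + 0.2375×185.4 = 60.6527 per 1,000.
Difference = 52.7363 − 60.6527 = -7.9164.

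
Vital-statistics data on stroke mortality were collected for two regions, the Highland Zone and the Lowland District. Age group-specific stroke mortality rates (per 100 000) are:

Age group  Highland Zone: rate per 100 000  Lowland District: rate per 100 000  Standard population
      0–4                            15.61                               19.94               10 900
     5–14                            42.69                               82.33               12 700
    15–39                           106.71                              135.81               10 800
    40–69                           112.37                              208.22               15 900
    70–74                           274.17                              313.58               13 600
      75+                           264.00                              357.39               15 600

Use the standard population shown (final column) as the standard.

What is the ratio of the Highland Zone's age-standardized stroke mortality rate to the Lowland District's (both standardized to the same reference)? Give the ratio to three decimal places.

0.724

Standard total = 79 500; weights = 0.1371, 0.1597, 0.1358, 0.2000, 0.1711, 0.1962.
The Highland Zone: 0.1371×15.61 + 0.1597×42.69 + 0.1358×106.71 + 0.2000×112.37 + 0.1711×274.17 + 0.1962×264.00 = 144.6362 per 100 000.
The Lowland District: 0.1371×19.94 + 0.1597×82.33 + 0.1358×135.81 + 0.2000×208.22 + 0.1711×313.58 + 0.1962×357.39 = 199.7529 per 100 000.
Ratio = 144.6362 ÷ 199.7529 = 0.72408.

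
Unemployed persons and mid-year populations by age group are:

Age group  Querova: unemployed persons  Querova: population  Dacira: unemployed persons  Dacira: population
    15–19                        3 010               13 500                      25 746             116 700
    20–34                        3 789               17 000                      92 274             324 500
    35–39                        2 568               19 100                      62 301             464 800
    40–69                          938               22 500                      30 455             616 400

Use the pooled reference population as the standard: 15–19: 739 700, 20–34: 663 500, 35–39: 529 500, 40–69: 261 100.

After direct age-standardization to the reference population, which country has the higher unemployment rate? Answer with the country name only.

Age-specific rates per 1 000 for Querova: 222.963, 222.882, 134.450, 41.689.
For Dacira: 220.617, 284.357, 134.038, 49.408.
Standard total = 2 193 800; weights = 0.3372, 0.3024, 0.2414, 0.1190.
Querova: 0.3372×222.963 + 0.3024×222.882 + 0.2414×134.450 + 0.1190×41.689 = 180.0002 per 1 000.
Dacira: 0.3372×220.617 + 0.3024×284.357 + 0.2414×134.038 + 0.1190×49.408 = 198.6212 per 1 000.
The crude rates (142.93 vs 138.45) would put Querova higher, but that reflects its age composition; once standardized to a common age structure, Dacira has the higher underlying rate.

Dacira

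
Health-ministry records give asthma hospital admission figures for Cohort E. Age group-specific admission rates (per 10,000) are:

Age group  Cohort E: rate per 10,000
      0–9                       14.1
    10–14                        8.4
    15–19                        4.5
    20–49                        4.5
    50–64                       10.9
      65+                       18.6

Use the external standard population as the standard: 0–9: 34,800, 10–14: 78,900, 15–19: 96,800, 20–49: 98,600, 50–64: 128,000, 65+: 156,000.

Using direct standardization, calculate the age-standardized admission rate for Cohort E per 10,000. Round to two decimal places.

Standard total = 593,100; weights = 0.0587, 0.1330, 0.1632, 0.1662, 0.2158, 0.2630.
Standardized rate: 0.0587×14.1 + 0.1330×8.4 + 0.1632×4.5 + 0.1662×4.5 + 0.2158×10.9 + 0.2630×18.6 = 10.6720 per 10,000.

10.67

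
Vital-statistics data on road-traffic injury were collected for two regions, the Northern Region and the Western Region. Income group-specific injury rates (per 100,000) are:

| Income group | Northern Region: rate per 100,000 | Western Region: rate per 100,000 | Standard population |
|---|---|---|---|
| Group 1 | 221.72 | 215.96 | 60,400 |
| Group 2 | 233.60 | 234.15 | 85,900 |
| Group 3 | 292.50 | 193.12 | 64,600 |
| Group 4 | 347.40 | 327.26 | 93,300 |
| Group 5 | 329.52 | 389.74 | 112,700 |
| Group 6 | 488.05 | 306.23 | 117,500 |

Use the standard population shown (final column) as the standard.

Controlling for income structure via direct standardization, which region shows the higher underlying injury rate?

Standard total = 534,400; weights = 0.1130, 0.1607, 0.1209, 0.1746, 0.2109, 0.2199.
The Northern Region: 0.1130×221.72 + 0.1607×233.60 + 0.1209×292.50 + 0.1746×347.40 + 0.2109×329.52 + 0.2199×488.05 = 335.4207 per 100,000.
The Western Region: 0.1130×215.96 + 0.1607×234.15 + 0.1209×193.12 + 0.1746×327.26 + 0.2109×389.74 + 0.2199×306.23 = 292.0511 per 100,000.

Northern Region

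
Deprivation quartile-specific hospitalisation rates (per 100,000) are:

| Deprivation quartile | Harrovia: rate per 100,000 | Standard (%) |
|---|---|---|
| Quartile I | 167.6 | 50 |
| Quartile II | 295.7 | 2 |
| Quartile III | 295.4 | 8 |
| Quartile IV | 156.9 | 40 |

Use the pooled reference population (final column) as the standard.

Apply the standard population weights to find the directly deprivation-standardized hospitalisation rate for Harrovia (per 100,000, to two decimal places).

176.11

Standard weights: 0.50, 0.02, 0.08, 0.40.
Standardized rate: 0.5000×167.6 + 0.0200×295.7 + 0.0800×295.4 + 0.4000×156.9 = 176.1060 per 100,000.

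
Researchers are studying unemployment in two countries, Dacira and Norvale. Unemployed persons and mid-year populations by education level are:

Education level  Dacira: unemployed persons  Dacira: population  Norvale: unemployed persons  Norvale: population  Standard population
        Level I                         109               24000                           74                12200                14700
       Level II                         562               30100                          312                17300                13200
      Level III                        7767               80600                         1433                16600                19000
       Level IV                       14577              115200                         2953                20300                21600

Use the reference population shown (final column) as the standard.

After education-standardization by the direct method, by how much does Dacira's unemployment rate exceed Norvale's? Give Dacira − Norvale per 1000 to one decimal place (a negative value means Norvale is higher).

Education-specific rates per 1000 for Dacira: 4.542, 18.671, 96.365, 126.536.
For Norvale: 6.066, 18.035, 86.325, 145.468.
Standard total = 68500; weights = 0.2146, 0.1927, 0.2774, 0.3153.
Dacira: 0.2146×4.542 + 0.1927×18.671 + 0.2774×96.365 + 0.3153×126.536 = 71.2020 per 1000.
Norvale: 0.2146×6.066 + 0.1927×18.035 + 0.2774×86.325 + 0.3153×145.468 = 74.5914 per 1000.
Difference = 71.2020 − 74.5914 = -3.3894.

-3.4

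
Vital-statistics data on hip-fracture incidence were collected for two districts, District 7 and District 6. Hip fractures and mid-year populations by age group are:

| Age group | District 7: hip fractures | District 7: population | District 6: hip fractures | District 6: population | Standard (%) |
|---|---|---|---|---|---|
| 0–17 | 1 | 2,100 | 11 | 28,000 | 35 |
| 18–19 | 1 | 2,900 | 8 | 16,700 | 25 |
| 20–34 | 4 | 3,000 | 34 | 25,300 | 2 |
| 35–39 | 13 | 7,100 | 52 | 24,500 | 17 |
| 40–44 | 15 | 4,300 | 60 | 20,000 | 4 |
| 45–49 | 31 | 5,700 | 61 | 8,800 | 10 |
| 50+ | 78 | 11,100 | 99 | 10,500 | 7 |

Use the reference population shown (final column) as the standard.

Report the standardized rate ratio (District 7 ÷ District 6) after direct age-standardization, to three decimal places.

Age-specific rates per 100,000 for District 7: 47.62, 34.48, 133.33, 183.10, 348.84, 543.86, 702.70.
For District 6: 39.29, 47.90, 134.39, 212.24, 300.00, 693.18, 942.86.
Standard weights: 0.35, 0.25, 0.02, 0.17, 0.04, 0.10, 0.07.
District 7: 0.3500×47.62 + 0.2500×34.48 + 0.0200×133.33 + 0.1700×183.10 + 0.0400×348.84 + 0.1000×543.86 + 0.0700×702.70 = 176.6094 per 100,000.
District 6: 0.3500×39.29 + 0.2500×47.90 + 0.0200×134.39 + 0.1700×212.24 + 0.0400×300.00 + 0.1000×693.18 + 0.0700×942.86 = 211.8136 per 100,000.
Ratio = 176.6094 ÷ 211.8136 = 0.83380.

0.834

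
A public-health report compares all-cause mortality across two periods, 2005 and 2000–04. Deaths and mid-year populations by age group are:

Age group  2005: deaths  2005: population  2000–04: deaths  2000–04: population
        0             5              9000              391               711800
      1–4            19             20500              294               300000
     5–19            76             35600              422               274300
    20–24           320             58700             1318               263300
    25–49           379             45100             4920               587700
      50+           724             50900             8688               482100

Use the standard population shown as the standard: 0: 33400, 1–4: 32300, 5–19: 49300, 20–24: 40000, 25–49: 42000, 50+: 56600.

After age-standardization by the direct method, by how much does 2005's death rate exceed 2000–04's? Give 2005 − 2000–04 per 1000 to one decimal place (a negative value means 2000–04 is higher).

Age-specific rates per 1000 for 2005: 0.556, 0.927, 2.135, 5.451, 8.404, 14.224.
For 2000–04: 0.549, 0.980, 1.538, 5.006, 8.372, 18.021.
Standard total = 253600; weights = 0.1317, 0.1274, 0.1944, 0.1577, 0.1656, 0.2232.
2005: 0.1317×0.556 + 0.1274×0.927 + 0.1944×2.135 + 0.1577×5.451 + 0.1656×8.404 + 0.2232×14.224 = 6.0324 per 1000.
2000–04: 0.1317×0.549 + 0.1274×0.980 + 0.1944×1.538 + 0.1577×5.006 + 0.1656×8.372 + 0.2232×18.021 = 6.6943 per 1000.
Difference = 6.0324 − 6.6943 = -0.6619.

-0.7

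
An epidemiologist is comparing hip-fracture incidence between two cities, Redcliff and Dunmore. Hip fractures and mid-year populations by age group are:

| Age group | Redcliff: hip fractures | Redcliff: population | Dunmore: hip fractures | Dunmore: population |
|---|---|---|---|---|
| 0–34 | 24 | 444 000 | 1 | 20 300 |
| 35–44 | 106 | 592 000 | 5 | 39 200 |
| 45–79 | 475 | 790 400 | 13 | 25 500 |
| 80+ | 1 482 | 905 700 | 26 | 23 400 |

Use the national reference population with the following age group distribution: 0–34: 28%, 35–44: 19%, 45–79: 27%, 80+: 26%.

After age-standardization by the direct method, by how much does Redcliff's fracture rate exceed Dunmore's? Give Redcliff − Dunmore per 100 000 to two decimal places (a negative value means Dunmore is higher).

Age-specific rates per 100 000 for Redcliff: 5.41, 17.91, 60.10, 163.63.
For Dunmore: 4.93, 12.76, 50.98, 111.11.
Standard weights: 0.28, 0.19, 0.27, 0.26.
Redcliff: 0.2800×5.41 + 0.1900×17.91 + 0.2700×60.10 + 0.2600×163.63 = 63.6854 per 100 000.
Dunmore: 0.2800×4.93 + 0.1900×12.76 + 0.2700×50.98 + 0.2600×111.11 = 46.4564 per 100 000.
Difference = 63.6854 − 46.4564 = 17.2290.

17.23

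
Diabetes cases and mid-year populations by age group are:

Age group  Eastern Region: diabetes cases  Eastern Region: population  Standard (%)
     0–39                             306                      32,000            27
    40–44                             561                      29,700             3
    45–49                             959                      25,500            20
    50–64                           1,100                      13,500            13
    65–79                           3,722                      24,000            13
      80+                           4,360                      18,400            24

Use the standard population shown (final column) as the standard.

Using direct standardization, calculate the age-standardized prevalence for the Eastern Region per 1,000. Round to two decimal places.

Age-specific rates per 1,000 for the Eastern Region: 9.562, 18.889, 37.608, 81.481, 155.083, 236.957.
Standard weights: 0.27, 0.03, 0.20, 0.13, 0.13, 0.24.
Standardized rate: 0.2700×9.562 + 0.0300×18.889 + 0.2000×37.608 + 0.1300×81.481 + 0.1300×155.083 + 0.2400×236.957 = 98.2931 per 1,000.

98.29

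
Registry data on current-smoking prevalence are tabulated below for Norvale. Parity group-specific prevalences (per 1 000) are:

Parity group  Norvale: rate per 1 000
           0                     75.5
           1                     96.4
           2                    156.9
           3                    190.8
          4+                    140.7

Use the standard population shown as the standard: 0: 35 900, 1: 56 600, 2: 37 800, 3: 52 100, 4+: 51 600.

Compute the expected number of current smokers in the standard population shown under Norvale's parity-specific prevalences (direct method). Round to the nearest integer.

Expected current smokers = Σ (standard pop × parity-specific rate ÷ 1 000)
= 35 900×75.5/1 000 + 56 600×96.4/1 000 + 37 800×156.9/1 000 + 52 100×190.8/1 000 + 51 600×140.7/1 000
= 2710.45 + 5456.24 + 5930.82 + 9940.68 + 7260.12 = 31298.31.

31298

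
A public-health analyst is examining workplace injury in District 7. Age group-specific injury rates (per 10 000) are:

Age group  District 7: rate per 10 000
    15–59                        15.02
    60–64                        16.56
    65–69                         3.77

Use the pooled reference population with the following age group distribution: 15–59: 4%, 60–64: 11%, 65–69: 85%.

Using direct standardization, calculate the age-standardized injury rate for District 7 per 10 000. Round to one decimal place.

5.6

Standard weights: 0.04, 0.11, 0.85.
Standardized rate: 0.0400×15.02 + 0.1100×16.56 + 0.8500×3.77 = 5.6269 per 10 000.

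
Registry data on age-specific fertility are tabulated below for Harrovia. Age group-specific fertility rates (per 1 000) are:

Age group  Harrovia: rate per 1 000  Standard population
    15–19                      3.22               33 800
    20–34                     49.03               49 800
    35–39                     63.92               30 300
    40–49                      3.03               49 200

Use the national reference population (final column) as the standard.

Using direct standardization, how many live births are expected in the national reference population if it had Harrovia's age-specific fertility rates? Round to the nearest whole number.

Expected live births = Σ (standard pop × age-specific rate ÷ 1 000)
= 33 800×3.22/1 000 + 49 800×49.03/1 000 + 30 300×63.92/1 000 + 49 200×3.03/1 000
= 108.84 + 2441.69 + 1936.78 + 149.08 = 4636.38.

4636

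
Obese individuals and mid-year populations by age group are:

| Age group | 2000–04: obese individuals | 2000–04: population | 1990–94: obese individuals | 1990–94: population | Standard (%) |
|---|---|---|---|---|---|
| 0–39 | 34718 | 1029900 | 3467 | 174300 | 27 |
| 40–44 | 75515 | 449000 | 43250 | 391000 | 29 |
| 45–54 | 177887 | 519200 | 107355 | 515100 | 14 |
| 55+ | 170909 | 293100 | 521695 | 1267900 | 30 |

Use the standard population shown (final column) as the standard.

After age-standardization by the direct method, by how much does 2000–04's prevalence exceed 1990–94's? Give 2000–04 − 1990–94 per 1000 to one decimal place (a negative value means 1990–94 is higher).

Age-specific rates per 1000 for 2000–04: 33.710, 168.185, 342.617, 583.108.
For 1990–94: 19.891, 110.614, 208.416, 411.464.
Standard weights: 0.27, 0.29, 0.14, 0.30.
2000–04: 0.2700×33.710 + 0.2900×168.185 + 0.1400×342.617 + 0.3000×583.108 = 280.7742 per 1000.
1990–94: 0.2700×19.891 + 0.2900×110.614 + 0.1400×208.416 + 0.3000×411.464 = 190.0659 per 1000.
Difference = 280.7742 − 190.0659 = 90.7083.

90.7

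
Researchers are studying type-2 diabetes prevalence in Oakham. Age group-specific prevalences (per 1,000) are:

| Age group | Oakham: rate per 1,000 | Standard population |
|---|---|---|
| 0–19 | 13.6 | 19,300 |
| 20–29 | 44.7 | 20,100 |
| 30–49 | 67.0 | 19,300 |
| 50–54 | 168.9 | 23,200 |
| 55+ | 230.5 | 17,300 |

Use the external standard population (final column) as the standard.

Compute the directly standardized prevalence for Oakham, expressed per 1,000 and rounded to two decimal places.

104.44

Standard total = 99,200; weights = 0.1946, 0.2026, 0.1946, 0.2339, 0.1744.
Standardized rate: 0.1946×13.6 + 0.2026×44.7 + 0.1946×67.0 + 0.2339×168.9 + 0.1744×230.5 = 104.4373 per 1,000.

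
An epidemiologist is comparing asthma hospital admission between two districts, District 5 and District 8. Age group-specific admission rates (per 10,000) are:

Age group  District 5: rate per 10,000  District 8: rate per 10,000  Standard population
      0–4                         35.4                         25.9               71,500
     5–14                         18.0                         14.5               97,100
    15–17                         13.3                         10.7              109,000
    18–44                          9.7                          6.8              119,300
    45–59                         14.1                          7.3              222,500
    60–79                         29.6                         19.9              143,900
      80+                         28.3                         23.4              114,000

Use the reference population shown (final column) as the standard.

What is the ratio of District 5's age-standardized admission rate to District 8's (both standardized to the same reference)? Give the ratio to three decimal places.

1.413

Standard total = 877,300; weights = 0.0815, 0.1107, 0.1242, 0.1360, 0.2536, 0.1640, 0.1299.
District 5: 0.0815×35.4 + 0.1107×18.0 + 0.1242×13.3 + 0.1360×9.7 + 0.2536×14.1 + 0.1640×29.6 + 0.1299×28.3 = 19.9575 per 10,000.
District 8: 0.0815×25.9 + 0.1107×14.5 + 0.1242×10.7 + 0.1360×6.8 + 0.2536×7.3 + 0.1640×19.9 + 0.1299×23.4 = 14.1261 per 10,000.
Ratio = 19.9575 ÷ 14.1261 = 1.41281.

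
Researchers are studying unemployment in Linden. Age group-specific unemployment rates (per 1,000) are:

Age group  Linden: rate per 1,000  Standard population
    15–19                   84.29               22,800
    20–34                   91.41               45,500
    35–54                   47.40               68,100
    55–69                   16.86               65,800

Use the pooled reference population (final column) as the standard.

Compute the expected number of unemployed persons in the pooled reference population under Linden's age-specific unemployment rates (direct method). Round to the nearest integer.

10418

Expected unemployed persons = Σ (standard pop × age-specific rate ÷ 1,000)
= 22,800×84.29/1,000 + 45,500×91.41/1,000 + 68,100×47.40/1,000 + 65,800×16.86/1,000
= 1921.81 + 4159.15 + 3227.94 + 1109.39 = 10418.30.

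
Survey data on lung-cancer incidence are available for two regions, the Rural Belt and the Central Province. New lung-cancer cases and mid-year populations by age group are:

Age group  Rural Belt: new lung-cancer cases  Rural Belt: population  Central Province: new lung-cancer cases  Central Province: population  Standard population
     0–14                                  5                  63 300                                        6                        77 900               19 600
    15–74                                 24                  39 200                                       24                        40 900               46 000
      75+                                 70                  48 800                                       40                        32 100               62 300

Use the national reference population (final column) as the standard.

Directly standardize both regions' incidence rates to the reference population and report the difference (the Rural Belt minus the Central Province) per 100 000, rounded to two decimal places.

10.12

Age-specific rates per 100 000 for the Rural Belt: 7.90, 61.22, 143.44.
For the Central Province: 7.70, 58.68, 124.61.
Standard total = 127 900; weights = 0.1532, 0.3597, 0.4871.
The Rural Belt: 0.1532×7.90 + 0.3597×61.22 + 0.4871×143.44 = 93.1010 per 100 000.
The Central Province: 0.1532×7.70 + 0.3597×58.68 + 0.4871×124.61 = 82.9826 per 100 000.
Difference = 93.1010 − 82.9826 = 10.1185.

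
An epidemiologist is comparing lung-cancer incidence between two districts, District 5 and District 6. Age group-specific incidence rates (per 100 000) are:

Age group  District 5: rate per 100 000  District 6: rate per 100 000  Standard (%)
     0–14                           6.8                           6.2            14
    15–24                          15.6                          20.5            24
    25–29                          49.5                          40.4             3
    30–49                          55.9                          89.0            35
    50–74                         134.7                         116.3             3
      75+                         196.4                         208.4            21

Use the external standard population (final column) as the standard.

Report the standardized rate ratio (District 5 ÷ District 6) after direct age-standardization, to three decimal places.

0.832

Standard weights: 0.14, 0.24, 0.03, 0.35, 0.03, 0.21.
District 5: 0.1400×6.8 + 0.2400×15.6 + 0.0300×49.5 + 0.3500×55.9 + 0.0300×134.7 + 0.2100×196.4 = 71.0310 per 100 000.
District 6: 0.1400×6.2 + 0.2400×20.5 + 0.0300×40.4 + 0.3500×89.0 + 0.0300×116.3 + 0.2100×208.4 = 85.4030 per 100 000.
Ratio = 71.0310 ÷ 85.4030 = 0.83172.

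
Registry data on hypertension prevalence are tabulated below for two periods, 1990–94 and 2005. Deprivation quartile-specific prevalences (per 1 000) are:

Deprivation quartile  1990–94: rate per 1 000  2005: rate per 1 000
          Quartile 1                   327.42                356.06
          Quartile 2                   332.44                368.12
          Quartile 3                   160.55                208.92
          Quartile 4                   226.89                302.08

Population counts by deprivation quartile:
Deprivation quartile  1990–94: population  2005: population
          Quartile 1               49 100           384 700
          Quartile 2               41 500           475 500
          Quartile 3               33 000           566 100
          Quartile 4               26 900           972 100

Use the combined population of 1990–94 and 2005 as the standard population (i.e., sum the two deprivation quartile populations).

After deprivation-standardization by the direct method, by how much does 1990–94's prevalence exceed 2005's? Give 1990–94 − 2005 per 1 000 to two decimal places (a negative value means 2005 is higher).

-52.95

Combined standard total = 2 548 900; weights = 0.1702, 0.2028, 0.2350, 0.3919.
1990–94: 0.1702×327.42 + 0.2028×332.44 + 0.2350×160.55 + 0.3919×226.89 = 249.8156 per 1 000.
2005: 0.1702×356.06 + 0.2028×368.12 + 0.2350×208.92 + 0.3919×302.08 = 302.7654 per 1 000.
Difference = 249.8156 − 302.7654 = -52.9498.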